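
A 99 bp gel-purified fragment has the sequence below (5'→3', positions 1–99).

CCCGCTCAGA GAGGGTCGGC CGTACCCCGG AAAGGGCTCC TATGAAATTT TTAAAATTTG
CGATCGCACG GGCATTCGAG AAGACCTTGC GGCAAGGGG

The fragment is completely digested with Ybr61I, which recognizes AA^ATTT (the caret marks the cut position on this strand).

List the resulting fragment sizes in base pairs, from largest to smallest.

Ybr61I sites (AAATTT) start at positions 45, 54.
Ybr61I cuts after base 2 of each site, so after positions 46, 55.
Linear molecule, 2 cuts → 3 fragments:
  1–46 → 46 bp
  47–55 → 9 bp
  56–99 → 44 bp
Sorted largest to smallest: 46, 44, 9 bp.

46, 44, 9 bp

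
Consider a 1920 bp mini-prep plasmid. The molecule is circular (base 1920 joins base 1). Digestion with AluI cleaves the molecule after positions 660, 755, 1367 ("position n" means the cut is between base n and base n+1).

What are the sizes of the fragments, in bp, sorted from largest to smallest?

1213, 612, 95 bp

Circular molecule, 3 cuts → 3 fragments:
  755 − 660 = 95 bp
  1367 − 755 = 612 bp
  wrap: 1920 − 1367 + 660 = 1213 bp
Sorted largest to smallest: 1213, 612, 95 bp.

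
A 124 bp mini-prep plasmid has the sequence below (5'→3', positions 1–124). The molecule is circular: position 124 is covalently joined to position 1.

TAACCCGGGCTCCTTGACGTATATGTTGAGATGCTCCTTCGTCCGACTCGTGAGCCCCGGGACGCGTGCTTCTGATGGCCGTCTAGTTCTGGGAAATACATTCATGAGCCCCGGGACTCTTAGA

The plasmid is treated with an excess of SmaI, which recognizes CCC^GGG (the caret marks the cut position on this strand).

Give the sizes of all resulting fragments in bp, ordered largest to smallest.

54, 52, 18 bp

SmaI sites (CCCGGG) start at positions 4, 56, 110.
SmaI cuts after base 3 of each site, so after positions 6, 58, 112.
Circular molecule, 3 cuts → 3 fragments:
  7–58 → 52 bp
  59–112 → 54 bp
  113–124 then 1–6 → 12 + 6 = 18 bp
Sorted largest to smallest: 54, 52, 18 bp.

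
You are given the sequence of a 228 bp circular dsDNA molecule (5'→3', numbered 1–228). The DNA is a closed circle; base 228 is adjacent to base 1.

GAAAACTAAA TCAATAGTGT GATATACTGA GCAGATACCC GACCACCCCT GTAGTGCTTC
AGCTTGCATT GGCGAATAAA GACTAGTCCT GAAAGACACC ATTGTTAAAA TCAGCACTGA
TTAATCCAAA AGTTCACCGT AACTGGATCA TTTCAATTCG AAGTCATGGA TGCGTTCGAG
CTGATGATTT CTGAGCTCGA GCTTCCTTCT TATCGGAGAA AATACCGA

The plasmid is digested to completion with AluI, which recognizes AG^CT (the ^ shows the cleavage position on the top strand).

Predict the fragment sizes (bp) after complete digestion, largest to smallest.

AluI sites (AGCT) start at positions 61, 179, 194, 200.
AluI cuts after base 2 of each site, so after positions 62, 180, 195, 201.
Circular molecule, 4 cuts → 4 fragments:
  63–180 → 118 bp
  181–195 → 15 bp
  196–201 → 6 bp
  202–228 then 1–62 → 27 + 62 = 89 bp
Sorted largest to smallest: 118, 89, 15, 6 bp.

118, 89, 15, 6 bp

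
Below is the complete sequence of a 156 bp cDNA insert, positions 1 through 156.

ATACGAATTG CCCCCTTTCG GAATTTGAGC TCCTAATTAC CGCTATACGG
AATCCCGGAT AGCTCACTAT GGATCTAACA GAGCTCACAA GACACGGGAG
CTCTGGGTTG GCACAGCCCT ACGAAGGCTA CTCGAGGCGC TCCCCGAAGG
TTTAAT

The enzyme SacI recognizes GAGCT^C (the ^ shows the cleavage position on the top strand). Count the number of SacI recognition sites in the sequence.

GAGCTC occurs starting at positions 27, 81, 98.
SacI cuts at 3 sites.

3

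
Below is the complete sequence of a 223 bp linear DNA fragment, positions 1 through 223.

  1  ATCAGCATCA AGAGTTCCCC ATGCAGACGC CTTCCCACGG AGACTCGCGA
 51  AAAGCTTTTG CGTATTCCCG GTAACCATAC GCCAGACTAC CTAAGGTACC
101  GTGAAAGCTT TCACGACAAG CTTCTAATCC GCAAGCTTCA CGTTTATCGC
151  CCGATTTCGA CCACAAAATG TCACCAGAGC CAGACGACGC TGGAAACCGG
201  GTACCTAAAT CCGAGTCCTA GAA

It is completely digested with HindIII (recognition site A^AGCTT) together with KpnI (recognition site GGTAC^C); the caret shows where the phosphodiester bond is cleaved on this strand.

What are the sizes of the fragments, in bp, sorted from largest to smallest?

71, 52, 47, 19, 15, 13, 6 bp

HindIII sites (AAGCTT) start at positions 52, 105, 118, 133.
HindIII cuts after the first base of each site, so after positions 52, 105, 118, 133.
KpnI sites (GGTACC) start at positions 95, 200.
KpnI cuts after base 5 of each site (before the last base), so after positions 99, 204.
Combined cut positions: 52, 99, 105, 118, 133, 204.
Linear molecule, 6 cuts → 7 fragments:
  1–52 → 52 bp
  53–99 → 47 bp
  100–105 → 6 bp
  106–118 → 13 bp
  119–133 → 15 bp
  134–204 → 71 bp
  205–223 → 19 bp
Sorted largest to smallest: 71, 52, 47, 19, 15, 13, 6 bp.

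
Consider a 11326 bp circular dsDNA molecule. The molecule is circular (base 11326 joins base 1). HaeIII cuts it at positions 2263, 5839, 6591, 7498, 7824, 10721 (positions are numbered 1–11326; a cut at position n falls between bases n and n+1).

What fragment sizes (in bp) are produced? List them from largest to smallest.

Circular molecule, 6 cuts → 6 fragments:
  5839 − 2263 = 3576 bp
  6591 − 5839 = 752 bp
  7498 − 6591 = 907 bp
  7824 − 7498 = 326 bp
  10721 − 7824 = 2897 bp
  wrap: 11326 − 10721 + 2263 = 2868 bp
Sorted largest to smallest: 3576, 2897, 2868, 907, 752, 326 bp.

3576, 2897, 2868, 907, 752, 326 bp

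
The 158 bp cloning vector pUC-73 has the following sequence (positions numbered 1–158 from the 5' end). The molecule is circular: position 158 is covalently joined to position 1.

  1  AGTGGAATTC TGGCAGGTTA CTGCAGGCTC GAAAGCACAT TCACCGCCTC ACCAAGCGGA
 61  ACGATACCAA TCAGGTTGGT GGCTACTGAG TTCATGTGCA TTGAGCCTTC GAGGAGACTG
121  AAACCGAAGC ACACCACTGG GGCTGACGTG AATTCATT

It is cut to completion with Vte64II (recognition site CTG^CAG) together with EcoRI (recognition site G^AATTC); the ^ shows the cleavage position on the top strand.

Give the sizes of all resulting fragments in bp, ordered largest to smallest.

The Vte64II site (CTGCAG) starts at position 21.
Vte64II cuts after base 3 of each site, so after position 23.
EcoRI sites (GAATTC) start at positions 5, 150.
EcoRI cuts after the first base of each site, so after positions 5, 150.
Combined cut positions: 5, 23, 150.
Circular molecule, 3 cuts → 3 fragments:
  6–23 → 18 bp
  24–150 → 127 bp
  151–158 then 1–5 → 8 + 5 = 13 bp
Sorted largest to smallest: 127, 18, 13 bp.

127, 18, 13 bp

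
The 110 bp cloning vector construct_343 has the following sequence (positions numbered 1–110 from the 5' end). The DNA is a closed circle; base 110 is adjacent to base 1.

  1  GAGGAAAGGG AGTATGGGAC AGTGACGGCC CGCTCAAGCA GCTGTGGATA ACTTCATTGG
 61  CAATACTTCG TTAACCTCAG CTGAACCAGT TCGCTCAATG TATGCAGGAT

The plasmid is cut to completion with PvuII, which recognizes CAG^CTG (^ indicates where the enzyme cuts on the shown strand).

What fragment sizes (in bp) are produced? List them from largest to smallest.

PvuII sites (CAGCTG) start at positions 39, 78.
PvuII cuts after base 3 of each site, so after positions 41, 80.
Circular molecule, 2 cuts → 2 fragments:
  42–80 → 39 bp
  81–110 then 1–41 → 30 + 41 = 71 bp
Sorted largest to smallest: 71, 39 bp.

71, 39 bp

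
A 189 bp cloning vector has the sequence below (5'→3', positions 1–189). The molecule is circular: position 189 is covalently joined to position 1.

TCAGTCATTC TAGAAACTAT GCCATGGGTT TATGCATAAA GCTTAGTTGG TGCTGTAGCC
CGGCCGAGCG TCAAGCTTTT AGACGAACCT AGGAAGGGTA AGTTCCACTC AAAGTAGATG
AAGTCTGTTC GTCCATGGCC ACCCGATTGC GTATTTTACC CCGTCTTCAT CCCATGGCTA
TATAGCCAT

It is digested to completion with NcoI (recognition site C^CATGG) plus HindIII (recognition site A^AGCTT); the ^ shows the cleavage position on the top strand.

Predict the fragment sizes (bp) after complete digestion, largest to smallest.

NcoI sites (CCATGG) start at positions 22, 133, 172.
NcoI cuts after the first base of each site, so after positions 22, 133, 172.
HindIII sites (AAGCTT) start at positions 39, 73.
HindIII cuts after the first base of each site, so after positions 39, 73.
Combined cut positions: 22, 39, 73, 133, 172.
Circular molecule, 5 cuts → 5 fragments:
  23–39 → 17 bp
  40–73 → 34 bp
  74–133 → 60 bp
  134–172 → 39 bp
  173–189 then 1–22 → 17 + 22 = 39 bp
Sorted largest to smallest: 60, 39, 39, 34, 17 bp.

60, 39, 39, 34, 17 bp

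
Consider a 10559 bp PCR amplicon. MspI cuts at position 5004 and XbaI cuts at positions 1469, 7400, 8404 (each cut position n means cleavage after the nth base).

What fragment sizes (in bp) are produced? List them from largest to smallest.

Combined cut positions (sorted): 1469, 5004, 7400, 8404.
Linear molecule, 4 cuts → 5 fragments:
  1469 − 0 = 1469 bp
  5004 − 1469 = 3535 bp
  7400 − 5004 = 2396 bp
  8404 − 7400 = 1004 bp
  10559 − 8404 = 2155 bp
Sorted largest to smallest: 3535, 2396, 2155, 1469, 1004 bp.

3535, 2396, 2155, 1469, 1004 bp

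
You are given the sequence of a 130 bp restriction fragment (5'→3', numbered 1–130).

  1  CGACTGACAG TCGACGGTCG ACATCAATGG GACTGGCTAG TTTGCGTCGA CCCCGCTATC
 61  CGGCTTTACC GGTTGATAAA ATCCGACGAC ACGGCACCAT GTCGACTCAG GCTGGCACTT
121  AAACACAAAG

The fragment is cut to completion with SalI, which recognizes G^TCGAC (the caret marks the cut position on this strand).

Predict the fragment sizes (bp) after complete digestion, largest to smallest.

55, 29, 29, 10, 7 bp

SalI sites (GTCGAC) start at positions 10, 17, 46, 101.
SalI cuts after the first base of each site, so after positions 10, 17, 46, 101.
Linear molecule, 4 cuts → 5 fragments:
  1–10 → 10 bp
  11–17 → 7 bp
  18–46 → 29 bp
  47–101 → 55 bp
  102–130 → 29 bp
Sorted largest to smallest: 55, 29, 29, 10, 7 bp.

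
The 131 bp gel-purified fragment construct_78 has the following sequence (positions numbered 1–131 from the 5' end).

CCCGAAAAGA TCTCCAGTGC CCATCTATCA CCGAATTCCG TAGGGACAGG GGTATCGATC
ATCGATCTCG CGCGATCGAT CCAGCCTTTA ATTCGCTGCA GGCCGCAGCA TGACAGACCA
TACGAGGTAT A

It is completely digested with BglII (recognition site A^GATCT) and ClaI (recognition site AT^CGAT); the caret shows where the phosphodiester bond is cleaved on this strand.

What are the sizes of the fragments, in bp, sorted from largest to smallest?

55, 47, 14, 8, 7 bp

The BglII site (AGATCT) starts at position 8.
BglII cuts after the first base of each site, so after position 8.
ClaI sites (ATCGAT) start at positions 54, 61, 75.
ClaI cuts after base 2 of each site, so after positions 55, 62, 76.
Combined cut positions: 8, 55, 62, 76.
Linear molecule, 4 cuts → 5 fragments:
  1–8 → 8 bp
  9–55 → 47 bp
  56–62 → 7 bp
  63–76 → 14 bp
  77–131 → 55 bp
Sorted largest to smallest: 55, 47, 14, 8, 7 bp.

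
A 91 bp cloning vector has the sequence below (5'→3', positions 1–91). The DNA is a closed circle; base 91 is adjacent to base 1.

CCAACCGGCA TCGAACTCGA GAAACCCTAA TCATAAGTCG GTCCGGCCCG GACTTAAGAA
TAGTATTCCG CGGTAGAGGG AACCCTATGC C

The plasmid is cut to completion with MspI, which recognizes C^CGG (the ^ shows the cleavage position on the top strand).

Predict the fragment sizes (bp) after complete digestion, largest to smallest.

MspI sites (CCGG) start at positions 5, 43, 48.
MspI cuts after the first base of each site, so after positions 5, 43, 48.
Circular molecule, 3 cuts → 3 fragments:
  6–43 → 38 bp
  44–48 → 5 bp
  49–91 then 1–5 → 43 + 5 = 48 bp
Sorted largest to smallest: 48, 38, 5 bp.

48, 38, 5 bp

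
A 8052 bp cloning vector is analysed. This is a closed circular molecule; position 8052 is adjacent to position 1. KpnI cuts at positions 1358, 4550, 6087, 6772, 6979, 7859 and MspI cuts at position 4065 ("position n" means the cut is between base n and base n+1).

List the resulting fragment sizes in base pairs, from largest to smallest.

2707, 1551, 1537, 880, 685, 485, 207 bp

Combined cut positions (sorted): 1358, 4065, 4550, 6087, 6772, 6979, 7859.
Circular molecule, 7 cuts → 7 fragments:
  4065 − 1358 = 2707 bp
  4550 − 4065 = 485 bp
  6087 − 4550 = 1537 bp
  6772 − 6087 = 685 bp
  6979 − 6772 = 207 bp
  7859 − 6979 = 880 bp
  wrap: 8052 − 7859 + 1358 = 1551 bp
Sorted largest to smallest: 2707, 1551, 1537, 880, 685, 485, 207 bp.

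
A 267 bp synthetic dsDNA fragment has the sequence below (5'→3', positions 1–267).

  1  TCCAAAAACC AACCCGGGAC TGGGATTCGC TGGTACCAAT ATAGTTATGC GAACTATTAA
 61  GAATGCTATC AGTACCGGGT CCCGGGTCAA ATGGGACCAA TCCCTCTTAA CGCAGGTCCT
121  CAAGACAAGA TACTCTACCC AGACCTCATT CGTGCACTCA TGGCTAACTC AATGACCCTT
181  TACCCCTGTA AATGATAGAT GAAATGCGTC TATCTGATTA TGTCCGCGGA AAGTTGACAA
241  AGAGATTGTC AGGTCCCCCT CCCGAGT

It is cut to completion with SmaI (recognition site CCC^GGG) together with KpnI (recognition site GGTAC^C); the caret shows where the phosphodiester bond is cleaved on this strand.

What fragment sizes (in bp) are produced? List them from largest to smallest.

184, 47, 21, 15 bp

SmaI sites (CCCGGG) start at positions 13, 81.
SmaI cuts after base 3 of each site, so after positions 15, 83.
The KpnI site (GGTACC) starts at position 32.
KpnI cuts after base 5 of each site (before the last base), so after position 36.
Combined cut positions: 15, 36, 83.
Linear molecule, 3 cuts → 4 fragments:
  1–15 → 15 bp
  16–36 → 21 bp
  37–83 → 47 bp
  84–267 → 184 bp
Sorted largest to smallest: 184, 47, 21, 15 bp.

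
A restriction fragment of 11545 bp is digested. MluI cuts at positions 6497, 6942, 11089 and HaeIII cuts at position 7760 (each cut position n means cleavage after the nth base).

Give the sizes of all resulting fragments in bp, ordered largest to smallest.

Combined cut positions (sorted): 6497, 6942, 7760, 11089.
Linear molecule, 4 cuts → 5 fragments:
  6497 − 0 = 6497 bp
  6942 − 6497 = 445 bp
  7760 − 6942 = 818 bp
  11089 − 7760 = 3329 bp
  11545 − 11089 = 456 bp
Sorted largest to smallest: 6497, 3329, 818, 456, 445 bp.

6497, 3329, 818, 456, 445 bp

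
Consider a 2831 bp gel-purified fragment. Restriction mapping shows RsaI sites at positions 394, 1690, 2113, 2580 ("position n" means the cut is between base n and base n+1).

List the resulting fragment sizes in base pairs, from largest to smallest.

Linear molecule, 4 cuts → 5 fragments:
  394 − 0 = 394 bp
  1690 − 394 = 1296 bp
  2113 − 1690 = 423 bp
  2580 − 2113 = 467 bp
  2831 − 2580 = 251 bp
Sorted largest to smallest: 1296, 467, 423, 394, 251 bp.

1296, 467, 423, 394, 251 bp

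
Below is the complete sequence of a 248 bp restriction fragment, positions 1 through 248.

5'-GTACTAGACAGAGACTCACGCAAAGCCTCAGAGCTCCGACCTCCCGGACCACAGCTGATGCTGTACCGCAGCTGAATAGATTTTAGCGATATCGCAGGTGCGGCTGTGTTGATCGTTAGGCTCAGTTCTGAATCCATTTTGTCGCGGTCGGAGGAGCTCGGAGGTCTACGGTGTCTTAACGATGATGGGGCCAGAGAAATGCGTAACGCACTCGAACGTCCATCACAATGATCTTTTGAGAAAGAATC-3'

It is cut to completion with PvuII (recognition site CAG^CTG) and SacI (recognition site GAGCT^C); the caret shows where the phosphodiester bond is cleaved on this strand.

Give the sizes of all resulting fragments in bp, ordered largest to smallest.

90, 87, 35, 19, 17 bp

PvuII sites (CAGCTG) start at positions 52, 69.
PvuII cuts after base 3 of each site, so after positions 54, 71.
SacI sites (GAGCTC) start at positions 31, 154.
SacI cuts after base 5 of each site (before the last base), so after positions 35, 158.
Combined cut positions: 35, 54, 71, 158.
Linear molecule, 4 cuts → 5 fragments:
  1–35 → 35 bp
  36–54 → 19 bp
  55–71 → 17 bp
  72–158 → 87 bp
  159–248 → 90 bp
Sorted largest to smallest: 90, 87, 35, 19, 17 bp.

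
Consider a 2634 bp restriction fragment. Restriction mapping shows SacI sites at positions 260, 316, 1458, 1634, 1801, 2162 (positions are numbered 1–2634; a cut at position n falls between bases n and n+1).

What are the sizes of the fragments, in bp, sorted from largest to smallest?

Linear molecule, 6 cuts → 7 fragments:
  260 − 0 = 260 bp
  316 − 260 = 56 bp
  1458 − 316 = 1142 bp
  1634 − 1458 = 176 bp
  1801 − 1634 = 167 bp
  2162 − 1801 = 361 bp
  2634 − 2162 = 472 bp
Sorted largest to smallest: 1142, 472, 361, 260, 176, 167, 56 bp.

1142, 472, 361, 260, 176, 167, 56 bp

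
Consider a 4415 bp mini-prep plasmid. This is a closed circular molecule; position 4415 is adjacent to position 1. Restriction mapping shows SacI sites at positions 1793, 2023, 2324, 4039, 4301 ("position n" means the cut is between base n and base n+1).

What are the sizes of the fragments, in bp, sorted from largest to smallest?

1907, 1715, 301, 262, 230 bp

Circular molecule, 5 cuts → 5 fragments:
  2023 − 1793 = 230 bp
  2324 − 2023 = 301 bp
  4039 − 2324 = 1715 bp
  4301 − 4039 = 262 bp
  wrap: 4415 − 4301 + 1793 = 1907 bp
Sorted largest to smallest: 1907, 1715, 301, 262, 230 bp.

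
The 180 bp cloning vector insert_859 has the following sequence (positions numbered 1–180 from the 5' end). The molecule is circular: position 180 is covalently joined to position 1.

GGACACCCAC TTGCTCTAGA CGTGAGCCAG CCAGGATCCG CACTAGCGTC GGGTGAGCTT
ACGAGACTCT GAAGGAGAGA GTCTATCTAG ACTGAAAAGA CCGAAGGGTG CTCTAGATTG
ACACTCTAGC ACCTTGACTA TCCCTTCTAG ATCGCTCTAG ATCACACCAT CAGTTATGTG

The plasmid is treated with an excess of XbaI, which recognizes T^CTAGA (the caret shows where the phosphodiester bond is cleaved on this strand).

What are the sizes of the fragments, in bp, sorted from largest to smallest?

XbaI sites (TCTAGA) start at positions 15, 86, 112, 146, 156.
XbaI cuts after the first base of each site, so after positions 15, 86, 112, 146, 156.
Circular molecule, 5 cuts → 5 fragments:
  16–86 → 71 bp
  87–112 → 26 bp
  113–146 → 34 bp
  147–156 → 10 bp
  157–180 then 1–15 → 24 + 15 = 39 bp
Sorted largest to smallest: 71, 39, 34, 26, 10 bp.

71, 39, 34, 26, 10 bp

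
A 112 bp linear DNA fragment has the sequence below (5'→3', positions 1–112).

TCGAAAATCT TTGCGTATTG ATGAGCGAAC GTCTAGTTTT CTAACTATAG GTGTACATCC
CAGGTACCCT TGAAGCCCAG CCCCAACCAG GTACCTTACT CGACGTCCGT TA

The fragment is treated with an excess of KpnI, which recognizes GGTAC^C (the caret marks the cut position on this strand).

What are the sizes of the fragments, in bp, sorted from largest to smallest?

67, 27, 18 bp

KpnI sites (GGTACC) start at positions 63, 90.
KpnI cuts after base 5 of each site (before the last base), so after positions 67, 94.
Linear molecule, 2 cuts → 3 fragments:
  1–67 → 67 bp
  68–94 → 27 bp
  95–112 → 18 bp
Sorted largest to smallest: 67, 27, 18 bp.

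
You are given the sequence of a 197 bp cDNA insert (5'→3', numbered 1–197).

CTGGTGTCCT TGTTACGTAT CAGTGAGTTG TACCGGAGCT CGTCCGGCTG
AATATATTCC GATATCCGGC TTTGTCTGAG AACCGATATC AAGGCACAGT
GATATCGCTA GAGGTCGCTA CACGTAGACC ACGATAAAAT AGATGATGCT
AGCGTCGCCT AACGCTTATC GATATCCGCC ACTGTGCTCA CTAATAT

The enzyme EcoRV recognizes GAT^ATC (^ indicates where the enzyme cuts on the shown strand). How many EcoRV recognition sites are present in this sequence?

4

GATATC occurs starting at positions 61, 85, 101, 171.
EcoRV cuts at 4 sites.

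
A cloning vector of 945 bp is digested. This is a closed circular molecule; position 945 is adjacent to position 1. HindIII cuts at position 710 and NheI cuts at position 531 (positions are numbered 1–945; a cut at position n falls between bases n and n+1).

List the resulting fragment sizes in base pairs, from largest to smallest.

Combined cut positions (sorted): 531, 710.
Circular molecule, 2 cuts → 2 fragments:
  710 − 531 = 179 bp
  wrap: 945 − 710 + 531 = 766 bp
Sorted largest to smallest: 766, 179 bp.

766, 179 bp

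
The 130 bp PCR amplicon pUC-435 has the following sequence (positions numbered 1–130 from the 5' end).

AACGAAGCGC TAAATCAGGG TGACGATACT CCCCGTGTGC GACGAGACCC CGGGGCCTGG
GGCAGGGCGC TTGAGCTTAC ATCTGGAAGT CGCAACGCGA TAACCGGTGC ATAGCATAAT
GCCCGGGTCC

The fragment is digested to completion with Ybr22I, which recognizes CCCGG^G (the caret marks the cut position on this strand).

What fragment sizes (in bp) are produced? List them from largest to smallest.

Ybr22I sites (CCCGGG) start at positions 49, 122.
Ybr22I cuts after base 5 of each site (before the last base), so after positions 53, 126.
Linear molecule, 2 cuts → 3 fragments:
  1–53 → 53 bp
  54–126 → 73 bp
  127–130 → 4 bp
Sorted largest to smallest: 73, 53, 4 bp.

73, 53, 4 bp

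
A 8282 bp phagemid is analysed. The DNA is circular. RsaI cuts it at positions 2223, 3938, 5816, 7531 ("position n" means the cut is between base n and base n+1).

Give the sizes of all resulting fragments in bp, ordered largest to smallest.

Circular molecule, 4 cuts → 4 fragments:
  3938 − 2223 = 1715 bp
  5816 − 3938 = 1878 bp
  7531 − 5816 = 1715 bp
  wrap: 8282 − 7531 + 2223 = 2974 bp
Sorted largest to smallest: 2974, 1878, 1715, 1715 bp.

2974, 1878, 1715, 1715 bp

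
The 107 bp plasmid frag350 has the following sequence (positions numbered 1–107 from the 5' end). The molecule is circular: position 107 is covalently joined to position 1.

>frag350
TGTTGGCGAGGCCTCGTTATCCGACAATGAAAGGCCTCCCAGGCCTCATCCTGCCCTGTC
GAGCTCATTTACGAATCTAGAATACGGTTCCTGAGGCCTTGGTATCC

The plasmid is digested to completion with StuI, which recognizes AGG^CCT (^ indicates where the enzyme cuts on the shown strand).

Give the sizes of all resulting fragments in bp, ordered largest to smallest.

StuI sites (AGGCCT) start at positions 9, 32, 41, 94.
StuI cuts after base 3 of each site, so after positions 11, 34, 43, 96.
Circular molecule, 4 cuts → 4 fragments:
  12–34 → 23 bp
  35–43 → 9 bp
  44–96 → 53 bp
  97–107 then 1–11 → 11 + 11 = 22 bp
Sorted largest to smallest: 53, 23, 22, 9 bp.

53, 23, 22, 9 bp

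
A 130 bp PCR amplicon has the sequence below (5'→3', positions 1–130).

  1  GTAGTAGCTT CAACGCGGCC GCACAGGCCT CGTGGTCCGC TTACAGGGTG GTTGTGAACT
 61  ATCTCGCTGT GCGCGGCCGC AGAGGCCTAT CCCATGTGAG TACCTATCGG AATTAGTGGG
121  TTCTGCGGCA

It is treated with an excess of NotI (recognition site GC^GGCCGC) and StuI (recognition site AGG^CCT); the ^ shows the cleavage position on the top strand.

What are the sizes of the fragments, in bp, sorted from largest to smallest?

NotI sites (GCGGCCGC) start at positions 15, 73.
NotI cuts after base 2 of each site, so after positions 16, 74.
StuI sites (AGGCCT) start at positions 25, 83.
StuI cuts after base 3 of each site, so after positions 27, 85.
Combined cut positions: 16, 27, 74, 85.
Linear molecule, 4 cuts → 5 fragments:
  1–16 → 16 bp
  17–27 → 11 bp
  28–74 → 47 bp
  75–85 → 11 bp
  86–130 → 45 bp
Sorted largest to smallest: 47, 45, 16, 11, 11 bp.

47, 45, 16, 11, 11 bp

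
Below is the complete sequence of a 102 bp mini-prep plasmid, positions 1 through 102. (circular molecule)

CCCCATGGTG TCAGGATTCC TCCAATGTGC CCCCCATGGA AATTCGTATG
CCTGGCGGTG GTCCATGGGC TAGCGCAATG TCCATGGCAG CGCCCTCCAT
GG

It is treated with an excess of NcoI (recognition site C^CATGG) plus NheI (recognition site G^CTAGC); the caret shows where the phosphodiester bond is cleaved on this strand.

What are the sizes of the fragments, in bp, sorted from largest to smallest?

31, 29, 15, 13, 8, 6 bp

NcoI sites (CCATGG) start at positions 3, 34, 63, 82, 97.
NcoI cuts after the first base of each site, so after positions 3, 34, 63, 82, 97.
The NheI site (GCTAGC) starts at position 69.
NheI cuts after the first base of each site, so after position 69.
Combined cut positions: 3, 34, 63, 69, 82, 97.
Circular molecule, 6 cuts → 6 fragments:
  4–34 → 31 bp
  35–63 → 29 bp
  64–69 → 6 bp
  70–82 → 13 bp
  83–97 → 15 bp
  98–102 then 1–3 → 5 + 3 = 8 bp
Sorted largest to smallest: 31, 29, 15, 13, 8, 6 bp.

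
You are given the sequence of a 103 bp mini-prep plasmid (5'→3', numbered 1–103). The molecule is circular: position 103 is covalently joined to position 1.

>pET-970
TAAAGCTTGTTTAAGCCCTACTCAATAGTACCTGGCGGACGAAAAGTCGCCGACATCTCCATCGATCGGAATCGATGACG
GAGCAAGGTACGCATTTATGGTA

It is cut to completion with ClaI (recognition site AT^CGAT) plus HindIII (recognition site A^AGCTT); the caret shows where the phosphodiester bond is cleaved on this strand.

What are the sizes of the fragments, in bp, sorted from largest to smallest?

ClaI sites (ATCGAT) start at positions 61, 71.
ClaI cuts after base 2 of each site, so after positions 62, 72.
The HindIII site (AAGCTT) starts at position 3.
HindIII cuts after the first base of each site, so after position 3.
Combined cut positions: 3, 62, 72.
Circular molecule, 3 cuts → 3 fragments:
  4–62 → 59 bp
  63–72 → 10 bp
  73–103 then 1–3 → 31 + 3 = 34 bp
Sorted largest to smallest: 59, 34, 10 bp.

59, 34, 10 bp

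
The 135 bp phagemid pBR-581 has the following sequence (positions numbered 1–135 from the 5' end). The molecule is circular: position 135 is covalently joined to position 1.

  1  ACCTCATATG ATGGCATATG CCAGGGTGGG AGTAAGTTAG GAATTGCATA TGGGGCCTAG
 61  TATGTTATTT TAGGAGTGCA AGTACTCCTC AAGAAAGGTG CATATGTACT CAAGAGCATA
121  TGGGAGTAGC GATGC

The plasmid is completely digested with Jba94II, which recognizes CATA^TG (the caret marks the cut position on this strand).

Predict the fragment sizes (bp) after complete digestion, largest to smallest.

Jba94II sites (CATATG) start at positions 5, 15, 47, 101, 117.
Jba94II cuts after base 4 of each site, so after positions 8, 18, 50, 104, 120.
Circular molecule, 5 cuts → 5 fragments:
  9–18 → 10 bp
  19–50 → 32 bp
  51–104 → 54 bp
  105–120 → 16 bp
  121–135 then 1–8 → 15 + 8 = 23 bp
Sorted largest to smallest: 54, 32, 23, 16, 10 bp.

54, 32, 23, 16, 10 bp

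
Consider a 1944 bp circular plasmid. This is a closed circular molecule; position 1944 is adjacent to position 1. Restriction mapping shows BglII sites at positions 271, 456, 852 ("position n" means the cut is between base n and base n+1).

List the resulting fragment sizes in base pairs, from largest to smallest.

1363, 396, 185 bp

Circular molecule, 3 cuts → 3 fragments:
  456 − 271 = 185 bp
  852 − 456 = 396 bp
  wrap: 1944 − 852 + 271 = 1363 bp
Sorted largest to smallest: 1363, 396, 185 bp.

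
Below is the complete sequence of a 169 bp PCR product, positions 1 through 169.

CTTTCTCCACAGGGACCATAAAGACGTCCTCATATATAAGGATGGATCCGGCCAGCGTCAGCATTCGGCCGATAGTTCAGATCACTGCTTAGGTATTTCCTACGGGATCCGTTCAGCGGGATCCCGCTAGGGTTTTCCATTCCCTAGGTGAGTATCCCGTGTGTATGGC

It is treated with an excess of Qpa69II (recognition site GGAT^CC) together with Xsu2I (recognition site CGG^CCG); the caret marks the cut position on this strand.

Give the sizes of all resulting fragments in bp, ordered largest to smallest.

47, 47, 40, 21, 14 bp

Qpa69II sites (GGATCC) start at positions 44, 105, 119.
Qpa69II cuts after base 4 of each site, so after positions 47, 108, 122.
The Xsu2I site (CGGCCG) starts at position 66.
Xsu2I cuts after base 3 of each site, so after position 68.
Combined cut positions: 47, 68, 108, 122.
Linear molecule, 4 cuts → 5 fragments:
  1–47 → 47 bp
  48–68 → 21 bp
  69–108 → 40 bp
  109–122 → 14 bp
  123–169 → 47 bp
Sorted largest to smallest: 47, 47, 40, 21, 14 bp.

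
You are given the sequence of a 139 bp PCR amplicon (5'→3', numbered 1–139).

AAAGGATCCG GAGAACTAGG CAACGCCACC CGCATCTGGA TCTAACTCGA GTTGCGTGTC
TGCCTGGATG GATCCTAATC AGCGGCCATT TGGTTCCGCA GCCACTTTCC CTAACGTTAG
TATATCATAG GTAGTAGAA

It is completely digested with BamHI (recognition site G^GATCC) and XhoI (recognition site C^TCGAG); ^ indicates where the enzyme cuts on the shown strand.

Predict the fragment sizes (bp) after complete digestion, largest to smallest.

69, 42, 24, 4 bp

BamHI sites (GGATCC) start at positions 4, 70.
BamHI cuts after the first base of each site, so after positions 4, 70.
The XhoI site (CTCGAG) starts at position 46.
XhoI cuts after the first base of each site, so after position 46.
Combined cut positions: 4, 46, 70.
Linear molecule, 3 cuts → 4 fragments:
  1–4 → 4 bp
  5–46 → 42 bp
  47–70 → 24 bp
  71–139 → 69 bp
Sorted largest to smallest: 69, 42, 24, 4 bp.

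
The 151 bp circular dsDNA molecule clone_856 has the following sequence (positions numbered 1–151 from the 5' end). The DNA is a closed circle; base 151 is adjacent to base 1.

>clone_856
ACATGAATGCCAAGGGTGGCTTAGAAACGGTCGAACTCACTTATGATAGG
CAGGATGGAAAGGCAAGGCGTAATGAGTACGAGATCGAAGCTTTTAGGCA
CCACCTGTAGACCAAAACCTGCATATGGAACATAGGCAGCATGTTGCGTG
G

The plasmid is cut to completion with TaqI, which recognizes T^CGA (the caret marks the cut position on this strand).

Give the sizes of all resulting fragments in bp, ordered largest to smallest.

97, 54 bp

TaqI sites (TCGA) start at positions 31, 85.
TaqI cuts after the first base of each site, so after positions 31, 85.
Circular molecule, 2 cuts → 2 fragments:
  32–85 → 54 bp
  86–151 then 1–31 → 66 + 31 = 97 bp
Sorted largest to smallest: 97, 54 bp.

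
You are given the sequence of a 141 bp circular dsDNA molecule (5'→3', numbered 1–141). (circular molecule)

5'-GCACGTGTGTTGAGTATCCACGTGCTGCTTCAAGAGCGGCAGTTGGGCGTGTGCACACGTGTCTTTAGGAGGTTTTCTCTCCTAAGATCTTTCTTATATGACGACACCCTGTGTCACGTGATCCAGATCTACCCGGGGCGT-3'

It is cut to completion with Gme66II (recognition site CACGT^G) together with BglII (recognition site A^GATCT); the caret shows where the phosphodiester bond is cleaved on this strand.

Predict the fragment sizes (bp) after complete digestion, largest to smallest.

37, 34, 25, 22, 17, 6 bp

Gme66II sites (CACGTG) start at positions 2, 19, 56, 115.
Gme66II cuts after base 5 of each site (before the last base), so after positions 6, 23, 60, 119.
BglII sites (AGATCT) start at positions 85, 125.
BglII cuts after the first base of each site, so after positions 85, 125.
Combined cut positions: 6, 23, 60, 85, 119, 125.
Circular molecule, 6 cuts → 6 fragments:
  7–23 → 17 bp
  24–60 → 37 bp
  61–85 → 25 bp
  86–119 → 34 bp
  120–125 → 6 bp
  126–141 then 1–6 → 16 + 6 = 22 bp
Sorted largest to smallest: 37, 34, 25, 22, 17, 6 bp.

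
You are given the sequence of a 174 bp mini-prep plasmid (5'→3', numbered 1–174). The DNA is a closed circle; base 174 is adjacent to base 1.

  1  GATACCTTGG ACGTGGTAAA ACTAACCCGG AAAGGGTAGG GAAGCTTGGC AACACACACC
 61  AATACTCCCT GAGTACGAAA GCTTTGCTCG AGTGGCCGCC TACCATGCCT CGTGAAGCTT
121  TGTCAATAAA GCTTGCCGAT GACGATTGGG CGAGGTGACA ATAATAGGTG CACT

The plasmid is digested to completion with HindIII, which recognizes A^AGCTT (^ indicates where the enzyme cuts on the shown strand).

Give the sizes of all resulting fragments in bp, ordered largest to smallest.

87, 37, 36, 14 bp

HindIII sites (AAGCTT) start at positions 42, 79, 115, 129.
HindIII cuts after the first base of each site, so after positions 42, 79, 115, 129.
Circular molecule, 4 cuts → 4 fragments:
  43–79 → 37 bp
  80–115 → 36 bp
  116–129 → 14 bp
  130–174 then 1–42 → 45 + 42 = 87 bp
Sorted largest to smallest: 87, 37, 36, 14 bp.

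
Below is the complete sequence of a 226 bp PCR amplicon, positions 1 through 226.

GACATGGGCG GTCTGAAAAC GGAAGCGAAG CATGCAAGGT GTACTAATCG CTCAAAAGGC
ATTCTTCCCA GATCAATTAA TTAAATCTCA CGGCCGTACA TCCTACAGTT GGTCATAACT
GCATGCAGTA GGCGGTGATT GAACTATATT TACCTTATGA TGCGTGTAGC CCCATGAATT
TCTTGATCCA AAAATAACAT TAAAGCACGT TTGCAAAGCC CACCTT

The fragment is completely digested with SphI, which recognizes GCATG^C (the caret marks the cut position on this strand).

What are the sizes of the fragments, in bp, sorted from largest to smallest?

SphI sites (GCATGC) start at positions 30, 121.
SphI cuts after base 5 of each site (before the last base), so after positions 34, 125.
Linear molecule, 2 cuts → 3 fragments:
  1–34 → 34 bp
  35–125 → 91 bp
  126–226 → 101 bp
Sorted largest to smallest: 101, 91, 34 bp.

101, 91, 34 bp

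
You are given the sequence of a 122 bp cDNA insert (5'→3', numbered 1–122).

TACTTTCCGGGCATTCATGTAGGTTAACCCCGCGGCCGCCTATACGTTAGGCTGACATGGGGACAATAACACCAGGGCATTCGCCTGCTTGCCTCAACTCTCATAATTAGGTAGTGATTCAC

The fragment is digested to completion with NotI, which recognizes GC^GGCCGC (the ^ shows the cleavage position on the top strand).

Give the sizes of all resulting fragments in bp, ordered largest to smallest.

89, 33 bp

The NotI site (GCGGCCGC) starts at position 32.
NotI cuts after base 2 of each site, so after position 33.
Linear molecule, 1 cut → 2 fragments:
  1–33 → 33 bp
  34–122 → 89 bp
Sorted largest to smallest: 89, 33 bp.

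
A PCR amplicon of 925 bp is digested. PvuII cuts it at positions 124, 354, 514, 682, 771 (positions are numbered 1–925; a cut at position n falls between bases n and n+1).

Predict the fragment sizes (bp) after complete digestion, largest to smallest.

230, 168, 160, 154, 124, 89 bp

Linear molecule, 5 cuts → 6 fragments:
  124 − 0 = 124 bp
  354 − 124 = 230 bp
  514 − 354 = 160 bp
  682 − 514 = 168 bp
  771 − 682 = 89 bp
  925 − 771 = 154 bp
Sorted largest to smallest: 230, 168, 160, 154, 124, 89 bp.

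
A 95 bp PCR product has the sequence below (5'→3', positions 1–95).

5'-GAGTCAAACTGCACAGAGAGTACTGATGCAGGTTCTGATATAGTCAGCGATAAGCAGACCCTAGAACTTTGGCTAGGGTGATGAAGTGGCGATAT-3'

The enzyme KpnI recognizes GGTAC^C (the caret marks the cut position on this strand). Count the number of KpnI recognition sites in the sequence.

No occurrence of GGTACC is present in the sequence.
KpnI does not cut: 0 sites.

0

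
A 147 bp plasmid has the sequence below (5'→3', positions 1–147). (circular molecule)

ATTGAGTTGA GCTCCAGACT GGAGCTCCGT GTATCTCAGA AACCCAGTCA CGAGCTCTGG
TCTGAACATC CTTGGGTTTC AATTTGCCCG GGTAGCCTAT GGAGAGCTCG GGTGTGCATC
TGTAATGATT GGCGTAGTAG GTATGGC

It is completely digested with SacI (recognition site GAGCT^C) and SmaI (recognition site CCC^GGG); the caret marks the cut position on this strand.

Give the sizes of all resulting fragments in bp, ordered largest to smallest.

52, 33, 30, 19, 13 bp

SacI sites (GAGCTC) start at positions 9, 22, 52, 104.
SacI cuts after base 5 of each site (before the last base), so after positions 13, 26, 56, 108.
The SmaI site (CCCGGG) starts at position 87.
SmaI cuts after base 3 of each site, so after position 89.
Combined cut positions: 13, 26, 56, 89, 108.
Circular molecule, 5 cuts → 5 fragments:
  14–26 → 13 bp
  27–56 → 30 bp
  57–89 → 33 bp
  90–108 → 19 bp
  109–147 then 1–13 → 39 + 13 = 52 bp
Sorted largest to smallest: 52, 33, 30, 19, 13 bp.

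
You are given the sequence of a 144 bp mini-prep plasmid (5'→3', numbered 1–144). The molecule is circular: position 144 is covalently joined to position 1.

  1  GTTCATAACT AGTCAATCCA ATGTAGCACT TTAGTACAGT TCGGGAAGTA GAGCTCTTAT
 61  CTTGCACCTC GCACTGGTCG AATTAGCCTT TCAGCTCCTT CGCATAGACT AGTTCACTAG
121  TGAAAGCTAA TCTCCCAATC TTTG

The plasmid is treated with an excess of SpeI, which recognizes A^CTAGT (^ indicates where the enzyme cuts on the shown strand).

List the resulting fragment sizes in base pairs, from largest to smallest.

SpeI sites (ACTAGT) start at positions 8, 108, 116.
SpeI cuts after the first base of each site, so after positions 8, 108, 116.
Circular molecule, 3 cuts → 3 fragments:
  9–108 → 100 bp
  109–116 → 8 bp
  117–144 then 1–8 → 28 + 8 = 36 bp
Sorted largest to smallest: 100, 36, 8 bp.

100, 36, 8 bp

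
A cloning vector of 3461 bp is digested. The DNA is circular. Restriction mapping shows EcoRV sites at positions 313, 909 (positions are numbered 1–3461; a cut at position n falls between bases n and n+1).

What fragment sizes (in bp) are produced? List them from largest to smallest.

Circular molecule, 2 cuts → 2 fragments:
  909 − 313 = 596 bp
  wrap: 3461 − 909 + 313 = 2865 bp
Sorted largest to smallest: 2865, 596 bp.

2865, 596 bp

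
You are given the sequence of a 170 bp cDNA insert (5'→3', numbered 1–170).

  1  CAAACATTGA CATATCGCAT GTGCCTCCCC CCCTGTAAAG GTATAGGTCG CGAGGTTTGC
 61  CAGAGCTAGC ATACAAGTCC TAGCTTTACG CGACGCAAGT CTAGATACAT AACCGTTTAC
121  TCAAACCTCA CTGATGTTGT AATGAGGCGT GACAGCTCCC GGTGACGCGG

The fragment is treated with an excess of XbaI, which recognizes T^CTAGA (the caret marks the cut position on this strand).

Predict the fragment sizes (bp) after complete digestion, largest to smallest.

The XbaI site (TCTAGA) starts at position 100.
XbaI cuts after the first base of each site, so after position 100.
Linear molecule, 1 cut → 2 fragments:
  1–100 → 100 bp
  101–170 → 70 bp
Sorted largest to smallest: 100, 70 bp.

100, 70 bp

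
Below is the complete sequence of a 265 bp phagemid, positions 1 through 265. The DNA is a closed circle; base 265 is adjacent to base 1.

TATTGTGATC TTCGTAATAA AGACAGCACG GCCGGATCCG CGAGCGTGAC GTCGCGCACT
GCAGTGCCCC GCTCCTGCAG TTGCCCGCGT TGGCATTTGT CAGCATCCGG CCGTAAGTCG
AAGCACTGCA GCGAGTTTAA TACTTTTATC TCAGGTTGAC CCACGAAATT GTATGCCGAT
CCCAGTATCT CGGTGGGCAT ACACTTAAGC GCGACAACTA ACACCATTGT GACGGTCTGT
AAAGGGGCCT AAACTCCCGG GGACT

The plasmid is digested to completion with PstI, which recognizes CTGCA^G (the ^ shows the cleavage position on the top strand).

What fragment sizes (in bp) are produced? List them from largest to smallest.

PstI sites (CTGCAG) start at positions 59, 75, 126.
PstI cuts after base 5 of each site (before the last base), so after positions 63, 79, 130.
Circular molecule, 3 cuts → 3 fragments:
  64–79 → 16 bp
  80–130 → 51 bp
  131–265 then 1–63 → 135 + 63 = 198 bp
Sorted largest to smallest: 198, 51, 16 bp.

198, 51, 16 bp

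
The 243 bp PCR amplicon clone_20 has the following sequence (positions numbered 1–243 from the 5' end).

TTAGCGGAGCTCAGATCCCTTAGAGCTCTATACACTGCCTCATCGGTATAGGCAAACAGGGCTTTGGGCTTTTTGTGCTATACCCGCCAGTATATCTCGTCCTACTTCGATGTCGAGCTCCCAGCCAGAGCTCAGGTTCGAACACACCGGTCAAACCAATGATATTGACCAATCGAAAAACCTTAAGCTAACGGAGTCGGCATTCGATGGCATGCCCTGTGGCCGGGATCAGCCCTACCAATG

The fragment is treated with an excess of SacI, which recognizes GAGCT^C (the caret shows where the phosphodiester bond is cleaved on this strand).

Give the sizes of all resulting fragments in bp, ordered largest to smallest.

SacI sites (GAGCTC) start at positions 7, 23, 115, 128.
SacI cuts after base 5 of each site (before the last base), so after positions 11, 27, 119, 132.
Linear molecule, 4 cuts → 5 fragments:
  1–11 → 11 bp
  12–27 → 16 bp
  28–119 → 92 bp
  120–132 → 13 bp
  133–243 → 111 bp
Sorted largest to smallest: 111, 92, 16, 13, 11 bp.

111, 92, 16, 13, 11 bp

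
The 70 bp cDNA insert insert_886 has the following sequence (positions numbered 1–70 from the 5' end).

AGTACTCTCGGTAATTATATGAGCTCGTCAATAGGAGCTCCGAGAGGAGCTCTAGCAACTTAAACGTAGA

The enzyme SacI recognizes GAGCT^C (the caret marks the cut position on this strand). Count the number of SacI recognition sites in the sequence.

GAGCTC occurs starting at positions 21, 35, 47.
SacI cuts at 3 sites.

3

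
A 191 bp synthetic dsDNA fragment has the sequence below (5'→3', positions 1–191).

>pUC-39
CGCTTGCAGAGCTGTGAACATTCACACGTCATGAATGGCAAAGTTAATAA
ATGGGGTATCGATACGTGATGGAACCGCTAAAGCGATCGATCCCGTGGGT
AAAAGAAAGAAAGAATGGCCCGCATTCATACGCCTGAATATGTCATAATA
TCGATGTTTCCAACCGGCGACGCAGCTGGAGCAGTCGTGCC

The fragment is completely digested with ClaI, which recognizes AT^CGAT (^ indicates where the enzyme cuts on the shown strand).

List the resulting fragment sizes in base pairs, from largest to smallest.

64, 59, 40, 28 bp

ClaI sites (ATCGAT) start at positions 58, 86, 150.
ClaI cuts after base 2 of each site, so after positions 59, 87, 151.
Linear molecule, 3 cuts → 4 fragments:
  1–59 → 59 bp
  60–87 → 28 bp
  88–151 → 64 bp
  152–191 → 40 bp
Sorted largest to smallest: 64, 59, 40, 28 bp.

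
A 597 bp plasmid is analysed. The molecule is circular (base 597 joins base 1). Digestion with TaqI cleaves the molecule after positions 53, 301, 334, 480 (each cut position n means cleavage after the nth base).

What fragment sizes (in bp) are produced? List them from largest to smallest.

Circular molecule, 4 cuts → 4 fragments:
  301 − 53 = 248 bp
  334 − 301 = 33 bp
  480 − 334 = 146 bp
  wrap: 597 − 480 + 53 = 170 bp
Sorted largest to smallest: 248, 170, 146, 33 bp.

248, 170, 146, 33 bp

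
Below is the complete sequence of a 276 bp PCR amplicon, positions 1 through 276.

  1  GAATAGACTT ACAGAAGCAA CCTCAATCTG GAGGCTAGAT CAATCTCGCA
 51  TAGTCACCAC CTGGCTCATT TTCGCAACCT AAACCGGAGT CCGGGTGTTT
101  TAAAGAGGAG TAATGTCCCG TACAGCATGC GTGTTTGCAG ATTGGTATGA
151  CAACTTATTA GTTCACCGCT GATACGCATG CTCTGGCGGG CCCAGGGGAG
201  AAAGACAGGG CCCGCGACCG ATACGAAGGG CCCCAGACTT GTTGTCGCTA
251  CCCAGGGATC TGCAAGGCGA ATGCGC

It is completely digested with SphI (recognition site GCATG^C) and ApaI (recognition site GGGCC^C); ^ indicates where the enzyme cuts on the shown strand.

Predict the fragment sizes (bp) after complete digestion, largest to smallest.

SphI sites (GCATGC) start at positions 125, 176.
SphI cuts after base 5 of each site (before the last base), so after positions 129, 180.
ApaI sites (GGGCCC) start at positions 188, 208, 228.
ApaI cuts after base 5 of each site (before the last base), so after positions 192, 212, 232.
Combined cut positions: 129, 180, 192, 212, 232.
Linear molecule, 5 cuts → 6 fragments:
  1–129 → 129 bp
  130–180 → 51 bp
  181–192 → 12 bp
  193–212 → 20 bp
  213–232 → 20 bp
  233–276 → 44 bp
Sorted largest to smallest: 129, 51, 44, 20, 20, 12 bp.

129, 51, 44, 20, 20, 12 bp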